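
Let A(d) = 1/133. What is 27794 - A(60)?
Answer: 3696601/133 ≈ 27794.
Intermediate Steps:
A(d) = 1/133
27794 - A(60) = 27794 - 1*1/133 = 27794 - 1/133 = 3696601/133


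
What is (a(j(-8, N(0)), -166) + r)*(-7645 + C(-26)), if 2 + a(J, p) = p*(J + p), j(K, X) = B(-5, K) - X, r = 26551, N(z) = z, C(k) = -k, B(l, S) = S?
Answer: -422344027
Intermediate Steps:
j(K, X) = K - X
a(J, p) = -2 + p*(J + p)
(a(j(-8, N(0)), -166) + r)*(-7645 + C(-26)) = ((-2 + (-166)² + (-8 - 1*0)*(-166)) + 26551)*(-7645 - 1*(-26)) = ((-2 + 27556 + (-8 + 0)*(-166)) + 26551)*(-7645 + 26) = ((-2 + 27556 - 8*(-166)) + 26551)*(-7619) = ((-2 + 27556 + 1328) + 26551)*(-7619) = (28882 + 26551)*(-7619) = 55433*(-7619) = -422344027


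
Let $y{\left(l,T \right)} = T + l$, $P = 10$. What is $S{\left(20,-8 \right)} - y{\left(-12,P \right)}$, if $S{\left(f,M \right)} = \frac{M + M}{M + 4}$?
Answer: $6$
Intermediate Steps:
$S{\left(f,M \right)} = \frac{2 M}{4 + M}$
$S{\left(20,-8 \right)} - y{\left(-12,P \right)} = 2 \left(-8\right) \frac{1}{4 - 8} - \left(10 - 12\right) = 2 \left(-8\right) \frac{1}{-4} - -2 = 2 \left(-8\right) \left(- \frac{1}{4}\right) + 2 = 4 + 2 = 6$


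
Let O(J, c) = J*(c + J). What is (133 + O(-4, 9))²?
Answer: 12769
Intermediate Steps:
O(J, c) = J*(J + c)
(133 + O(-4, 9))² = (133 - 4*(-4 + 9))² = (133 - 4*5)² = (133 - 20)² = 113² = 12769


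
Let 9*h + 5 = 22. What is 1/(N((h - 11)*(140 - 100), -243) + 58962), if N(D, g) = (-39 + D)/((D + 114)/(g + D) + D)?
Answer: 2558782/150873740095 ≈ 1.6960e-5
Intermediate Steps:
h = 17/9 (h = -5/9 + (⅑)*22 = -5/9 + 22/9 = 17/9 ≈ 1.8889)
N(D, g) = (-39 + D)/(D + (114 + D)/(D + g)) (N(D, g) = (-39 + D)/((114 + D)/(D + g) + D) = (-39 + D)/(D + (114 + D)/(D + g)))
1/(N((h - 11)*(140 - 100), -243) + 58962) = 1/((((17/9 - 11)*(140 - 100))² - 39*(17/9 - 11)*(140 - 100) - 39*(-243) + ((17/9 - 11)*(140 - 100))*(-243))/(114 + (17/9 - 11)*(140 - 100) + ((17/9 - 11)*(140 - 100))² + ((17/9 - 11)*(140 - 100))*(-243)) + 58962) = 1/(((-82/9*40)² - (-1066)*40/3 + 9477 - 82/9*40*(-243))/(114 - 82/9*40 + (-82/9*40)² - 82/9*40*(-243)) + 58962) = 1/(((-3280/9)² - 39*(-3280/9) + 9477 - 3280/9*(-243))/(114 - 3280/9 + (-3280/9)² - 3280/9*(-243)) + 58962) = 1/((10758400/81 + 42640/3 + 9477 + 88560)/(114 - 3280/9 + 10758400/81 + 88560) + 58962) = 1/((19850677/81)/(17911474/81) + 58962) = 1/((81/17911474)*(19850677/81) + 58962) = 1/(2835811/2558782 + 58962) = 1/(150873740095/2558782) = 2558782/150873740095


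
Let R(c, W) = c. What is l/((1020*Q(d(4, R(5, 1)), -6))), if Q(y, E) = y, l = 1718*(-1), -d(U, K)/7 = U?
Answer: 859/14280 ≈ 0.060154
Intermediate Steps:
d(U, K) = -7*U
l = -1718
l/((1020*Q(d(4, R(5, 1)), -6))) = -1718/(1020*(-7*4)) = -1718/(1020*(-28)) = -1718/(-28560) = -1718*(-1/28560) = 859/14280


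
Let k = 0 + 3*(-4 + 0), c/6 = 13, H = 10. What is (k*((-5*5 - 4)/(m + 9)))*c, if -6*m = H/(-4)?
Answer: 325728/113 ≈ 2882.5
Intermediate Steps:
c = 78 (c = 6*13 = 78)
k = -12 (k = 0 + 3*(-4) = 0 - 12 = -12)
m = 5/12 (m = -5/(3*(-4)) = -5*(-1)/(3*4) = -1/6*(-5/2) = 5/12 ≈ 0.41667)
(k*((-5*5 - 4)/(m + 9)))*c = -12*(-5*5 - 4)/(5/12 + 9)*78 = -12*(-25 - 4)/113/12*78 = -(-348)*12/113*78 = -12*(-348/113)*78 = (4176/113)*78 = 325728/113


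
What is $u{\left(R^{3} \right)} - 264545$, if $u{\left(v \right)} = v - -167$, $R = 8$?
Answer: $-263866$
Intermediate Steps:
$u{\left(v \right)} = 167 + v$ ($u{\left(v \right)} = v + 167 = 167 + v$)
$u{\left(R^{3} \right)} - 264545 = \left(167 + 8^{3}\right) - 264545 = \left(167 + 512\right) - 264545 = 679 - 264545 = -263866$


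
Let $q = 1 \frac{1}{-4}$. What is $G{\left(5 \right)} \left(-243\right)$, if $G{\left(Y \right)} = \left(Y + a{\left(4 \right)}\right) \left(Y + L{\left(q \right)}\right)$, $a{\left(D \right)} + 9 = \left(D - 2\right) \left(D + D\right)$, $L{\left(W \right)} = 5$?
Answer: $-29160$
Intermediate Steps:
$q = - \frac{1}{4}$ ($q = 1 \left(- \frac{1}{4}\right) = - \frac{1}{4} \approx -0.25$)
$a{\left(D \right)} = -9 + 2 D \left(-2 + D\right)$ ($a{\left(D \right)} = -9 + \left(D - 2\right) \left(D + D\right) = -9 + \left(-2 + D\right) 2 D = -9 + 2 D \left(-2 + D\right)$)
$G{\left(Y \right)} = \left(5 + Y\right) \left(7 + Y\right)$ ($G{\left(Y \right)} = \left(Y - \left(25 - 32\right)\right) \left(Y + 5\right) = \left(Y - -7\right) \left(5 + Y\right) = \left(Y + 7\right) \left(5 + Y\right) = \left(7 + Y\right) \left(5 + Y\right) = \left(5 + Y\right) \left(7 + Y\right)$)
$G{\left(5 \right)} \left(-243\right) = \left(35 + 5^{2} + 12 \cdot 5\right) \left(-243\right) = \left(35 + 25 + 60\right) \left(-243\right) = 120 \left(-243\right) = -29160$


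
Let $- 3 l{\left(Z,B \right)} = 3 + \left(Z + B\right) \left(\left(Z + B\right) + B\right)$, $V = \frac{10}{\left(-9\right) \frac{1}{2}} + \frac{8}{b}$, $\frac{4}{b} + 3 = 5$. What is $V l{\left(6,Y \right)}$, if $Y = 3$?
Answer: $- \frac{592}{9} \approx -65.778$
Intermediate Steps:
$b = 2$ ($b = \frac{4}{-3 + 5} = \frac{4}{2} = 4 \cdot \frac{1}{2} = 2$)
$V = \frac{16}{9}$ ($V = \frac{10}{\left(-9\right) \frac{1}{2}} + \frac{8}{2} = \frac{10}{\left(-9\right) \frac{1}{2}} + 8 \cdot \frac{1}{2} = \frac{10}{- \frac{9}{2}} + 4 = 10 \left(- \frac{2}{9}\right) + 4 = - \frac{20}{9} + 4 = \frac{16}{9} \approx 1.7778$)
$l{\left(Z,B \right)} = -1 - \frac{\left(B + Z\right) \left(Z + 2 B\right)}{3}$ ($l{\left(Z,B \right)} = - \frac{3 + \left(Z + B\right) \left(\left(Z + B\right) + B\right)}{3} = - \frac{3 + \left(B + Z\right) \left(\left(B + Z\right) + B\right)}{3} = - \frac{3 + \left(B + Z\right) \left(Z + 2 B\right)}{3} = -1 - \frac{\left(B + Z\right) \left(Z + 2 B\right)}{3}$)
$V l{\left(6,Y \right)} = \frac{16 \left(-1 - \frac{2 \cdot 3^{2}}{3} - \frac{6^{2}}{3} - 3 \cdot 6\right)}{9} = \frac{16 \left(-1 - 6 - 12 - 18\right)}{9} = \frac{16}{9} \left(-37\right) = - \frac{592}{9}$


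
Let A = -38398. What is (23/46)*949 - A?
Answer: 77745/2 ≈ 38873.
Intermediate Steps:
(23/46)*949 - A = (23/46)*949 - 1*(-38398) = (23*(1/46))*949 + 38398 = (½)*949 + 38398 = 949/2 + 38398 = 77745/2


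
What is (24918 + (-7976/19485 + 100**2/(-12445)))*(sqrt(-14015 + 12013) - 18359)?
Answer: -22185354382408954/48498165 + 1208418453206*I*sqrt(2002)/48498165 ≈ -4.5745e+8 + 1.1149e+6*I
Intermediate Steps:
(24918 + (-7976/19485 + 100**2/(-12445)))*(sqrt(-14015 + 12013) - 18359) = (24918 + (-7976*1/19485 + 10000*(-1/12445)))*(sqrt(-2002) - 18359) = (24918 + (-7976/19485 - 2000/2489))*(I*sqrt(2002) - 18359) = (24918 - 58822264/48498165)*(-18359 + I*sqrt(2002)) = 1208418453206*(-18359 + I*sqrt(2002))/48498165 = -22185354382408954/48498165 + 1208418453206*I*sqrt(2002)/48498165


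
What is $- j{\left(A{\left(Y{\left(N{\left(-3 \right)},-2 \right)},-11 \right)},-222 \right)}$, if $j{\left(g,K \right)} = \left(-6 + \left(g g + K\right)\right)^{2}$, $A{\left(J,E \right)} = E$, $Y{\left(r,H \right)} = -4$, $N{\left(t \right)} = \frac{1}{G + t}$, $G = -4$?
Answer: $-11449$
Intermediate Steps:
$N{\left(t \right)} = \frac{1}{-4 + t}$
$j{\left(g,K \right)} = \left(-6 + K + g^{2}\right)^{2}$ ($j{\left(g,K \right)} = \left(-6 + \left(g^{2} + K\right)\right)^{2} = \left(-6 + \left(K + g^{2}\right)\right)^{2} = \left(-6 + K + g^{2}\right)^{2}$)
$- j{\left(A{\left(Y{\left(N{\left(-3 \right)},-2 \right)},-11 \right)},-222 \right)} = - \left(-6 - 222 + \left(-11\right)^{2}\right)^{2} = - \left(-6 - 222 + 121\right)^{2} = - \left(-107\right)^{2} = \left(-1\right) 11449 = -11449$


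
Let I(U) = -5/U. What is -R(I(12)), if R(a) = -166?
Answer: 166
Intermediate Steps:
-R(I(12)) = -1*(-166) = 166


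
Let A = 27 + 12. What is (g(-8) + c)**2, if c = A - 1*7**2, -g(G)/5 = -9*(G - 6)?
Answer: 409600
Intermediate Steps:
A = 39
g(G) = -270 + 45*G (g(G) = -(-45)*(G - 6) = -(-45)*(-6 + G) = -5*(54 - 9*G) = -270 + 45*G)
c = -10 (c = 39 - 1*7**2 = 39 - 1*49 = 39 - 49 = -10)
(g(-8) + c)**2 = ((-270 + 45*(-8)) - 10)**2 = ((-270 - 360) - 10)**2 = (-630 - 10)**2 = (-640)**2 = 409600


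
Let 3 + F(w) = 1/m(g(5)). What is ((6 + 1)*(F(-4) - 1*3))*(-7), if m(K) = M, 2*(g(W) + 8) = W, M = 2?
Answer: 539/2 ≈ 269.50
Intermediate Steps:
g(W) = -8 + W/2
m(K) = 2
F(w) = -5/2 (F(w) = -3 + 1/2 = -5/2)
((6 + 1)*(F(-4) - 1*3))*(-7) = ((6 + 1)*(-5/2 - 1*3))*(-7) = (7*(-5/2 - 3))*(-7) = (7*(-11/2))*(-7) = -77/2*(-7) = 539/2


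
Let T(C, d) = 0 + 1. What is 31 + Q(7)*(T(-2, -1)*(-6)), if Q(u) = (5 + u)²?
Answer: -833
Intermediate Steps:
T(C, d) = 1
31 + Q(7)*(T(-2, -1)*(-6)) = 31 + (5 + 7)²*(1*(-6)) = 31 + 12²*(-6) = 31 + 144*(-6) = 31 - 864 = -833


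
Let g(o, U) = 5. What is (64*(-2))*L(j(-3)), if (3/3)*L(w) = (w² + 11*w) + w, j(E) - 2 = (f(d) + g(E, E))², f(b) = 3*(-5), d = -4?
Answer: -1488384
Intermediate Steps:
f(b) = -15
j(E) = 102 (j(E) = 2 + (-15 + 5)² = 2 + (-10)² = 2 + 100 = 102)
L(w) = w² + 12*w (L(w) = (w² + 11*w) + w = w² + 12*w)
(64*(-2))*L(j(-3)) = (64*(-2))*(102*(12 + 102)) = -13056*114 = -128*11628 = -1488384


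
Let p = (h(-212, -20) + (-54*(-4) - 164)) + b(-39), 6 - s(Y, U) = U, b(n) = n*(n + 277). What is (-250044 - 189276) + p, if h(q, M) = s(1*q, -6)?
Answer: -448538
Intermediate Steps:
b(n) = n*(277 + n)
s(Y, U) = 6 - U
h(q, M) = 12 (h(q, M) = 6 - 1*(-6) = 6 + 6 = 12)
p = -9218 (p = (12 + (-54*(-4) - 164)) - 39*(277 - 39) = (12 + (216 - 164)) - 39*238 = (12 + 52) - 9282 = 64 - 9282 = -9218)
(-250044 - 189276) + p = (-250044 - 189276) - 9218 = -439320 - 9218 = -448538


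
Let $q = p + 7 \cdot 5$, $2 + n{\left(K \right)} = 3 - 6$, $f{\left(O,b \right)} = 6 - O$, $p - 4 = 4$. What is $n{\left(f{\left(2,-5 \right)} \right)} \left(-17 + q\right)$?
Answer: $-130$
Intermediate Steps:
$p = 8$ ($p = 4 + 4 = 8$)
$n{\left(K \right)} = -5$ ($n{\left(K \right)} = -2 + \left(3 - 6\right) = -2 - 3 = -5$)
$q = 43$ ($q = 8 + 7 \cdot 5 = 8 + 35 = 43$)
$n{\left(f{\left(2,-5 \right)} \right)} \left(-17 + q\right) = - 5 \left(-17 + 43\right) = \left(-5\right) 26 = -130$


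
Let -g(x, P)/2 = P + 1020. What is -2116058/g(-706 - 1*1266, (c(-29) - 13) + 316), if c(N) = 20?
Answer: 62237/79 ≈ 787.81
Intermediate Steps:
g(x, P) = -2040 - 2*P (g(x, P) = -2*(P + 1020) = -2*(1020 + P) = -2040 - 2*P)
-2116058/g(-706 - 1*1266, (c(-29) - 13) + 316) = -2116058/(-2040 - 2*((20 - 13) + 316)) = -2116058/(-2040 - 2*(7 + 316)) = -2116058/(-2040 - 2*323) = -2116058/(-2040 - 646) = -2116058/(-2686) = -2116058*(-1/2686) = 62237/79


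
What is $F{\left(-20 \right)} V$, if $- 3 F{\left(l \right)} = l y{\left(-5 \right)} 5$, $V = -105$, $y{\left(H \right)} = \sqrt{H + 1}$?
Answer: $- 7000 i \approx - 7000.0 i$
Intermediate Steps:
$y{\left(H \right)} = \sqrt{1 + H}$
$F{\left(l \right)} = - \frac{10 i l}{3}$ ($F{\left(l \right)} = - \frac{l \sqrt{1 - 5} \cdot 5}{3} = - \frac{l \sqrt{-4} \cdot 5}{3} = - \frac{l 2 i 5}{3} = - \frac{2 i l 5}{3} = - \frac{10 i l}{3}$)
$F{\left(-20 \right)} V = \left(- \frac{10}{3}\right) i \left(-20\right) \left(-105\right) = \frac{200 i}{3} \left(-105\right) = - 7000 i$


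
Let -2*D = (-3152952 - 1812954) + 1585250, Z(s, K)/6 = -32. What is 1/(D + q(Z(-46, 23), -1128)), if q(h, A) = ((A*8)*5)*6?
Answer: 1/1419608 ≈ 7.0442e-7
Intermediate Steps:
Z(s, K) = -192 (Z(s, K) = 6*(-32) = -192)
D = 1690328 (D = -((-3152952 - 1812954) + 1585250)/2 = -(-4965906 + 1585250)/2 = -1/2*(-3380656) = 1690328)
q(h, A) = 240*A (q(h, A) = ((8*A)*5)*6 = (40*A)*6 = 240*A)
1/(D + q(Z(-46, 23), -1128)) = 1/(1690328 + 240*(-1128)) = 1/(1690328 - 270720) = 1/1419608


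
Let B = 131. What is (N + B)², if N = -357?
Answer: 51076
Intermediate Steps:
(N + B)² = (-357 + 131)² = (-226)² = 51076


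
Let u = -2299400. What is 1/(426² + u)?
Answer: -1/2117924 ≈ -4.7216e-7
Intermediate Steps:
1/(426² + u) = 1/(426² - 2299400) = 1/(181476 - 2299400) = 1/(-2117924) = -1/2117924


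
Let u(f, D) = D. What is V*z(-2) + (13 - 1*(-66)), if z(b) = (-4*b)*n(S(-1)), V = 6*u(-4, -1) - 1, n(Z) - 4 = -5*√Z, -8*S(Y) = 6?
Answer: -145 + 140*I*√3 ≈ -145.0 + 242.49*I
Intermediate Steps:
S(Y) = -¾ (S(Y) = -⅛*6 = -¾)
n(Z) = 4 - 5*√Z
V = -7 (V = 6*(-1) - 1 = -6 - 1 = -7)
z(b) = -4*b*(4 - 5*I*√3/2) (z(b) = (-4*b)*(4 - 5*I*√3/2) = -4*b*(4 - 5*I*√3/2))
V*z(-2) + (13 - 1*(-66)) = -14*(-2)*(-8 + 5*I*√3) + (13 - 1*(-66)) = -7*(32 - 20*I*√3) + (13 + 66) = (-224 + 140*I*√3) + 79 = -145 + 140*I*√3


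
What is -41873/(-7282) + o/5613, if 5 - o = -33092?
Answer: 476045503/40873866 ≈ 11.647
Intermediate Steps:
o = 33097 (o = 5 - 1*(-33092) = 5 + 33092 = 33097)
-41873/(-7282) + o/5613 = -41873/(-7282) + 33097/5613 = -41873*(-1/7282) + 33097*(1/5613) = 41873/7282 + 33097/5613 = 476045503/40873866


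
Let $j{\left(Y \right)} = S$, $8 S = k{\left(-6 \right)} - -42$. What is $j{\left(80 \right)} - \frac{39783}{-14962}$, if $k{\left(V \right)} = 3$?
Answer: $\frac{495777}{59848} \approx 8.2839$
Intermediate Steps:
$S = \frac{45}{8}$ ($S = \frac{3 - -42}{8} = \frac{3 + 42}{8} = \frac{1}{8} \cdot 45 = \frac{45}{8} \approx 5.625$)
$j{\left(Y \right)} = \frac{45}{8}$
$j{\left(80 \right)} - \frac{39783}{-14962} = \frac{45}{8} - \frac{39783}{-14962} = \frac{45}{8} - - \frac{39783}{14962} = \frac{45}{8} + \frac{39783}{14962} = \frac{495777}{59848}$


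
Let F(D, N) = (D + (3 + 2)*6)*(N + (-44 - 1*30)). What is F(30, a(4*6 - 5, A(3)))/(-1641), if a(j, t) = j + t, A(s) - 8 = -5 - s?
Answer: 1100/547 ≈ 2.0110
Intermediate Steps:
A(s) = 3 - s (A(s) = 8 + (-5 - s) = 3 - s)
F(D, N) = (-74 + N)*(30 + D) (F(D, N) = (D + 5*6)*(N + (-44 - 30)) = (D + 30)*(N - 74) = (30 + D)*(-74 + N) = (-74 + N)*(30 + D))
F(30, a(4*6 - 5, A(3)))/(-1641) = (-2220 - 74*30 + 30*((4*6 - 5) + (3 - 1*3)) + 30*((4*6 - 5) + (3 - 1*3)))/(-1641) = (-2220 - 2220 + 30*((24 - 5) + (3 - 3)) + 30*((24 - 5) + (3 - 3)))*(-1/1641) = (-2220 - 2220 + 30*(19 + 0) + 30*(19 + 0))*(-1/1641) = (-2220 - 2220 + 30*19 + 30*19)*(-1/1641) = (-2220 - 2220 + 570 + 570)*(-1/1641) = -3300*(-1/1641) = 1100/547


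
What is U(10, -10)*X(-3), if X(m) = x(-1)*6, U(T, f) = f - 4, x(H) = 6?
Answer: -504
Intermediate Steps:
U(T, f) = -4 + f
X(m) = 36 (X(m) = 6*6 = 36)
U(10, -10)*X(-3) = (-4 - 10)*36 = -14*36 = -504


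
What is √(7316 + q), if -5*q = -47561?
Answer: 3*√46745/5 ≈ 129.72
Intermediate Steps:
q = 47561/5 (q = -⅕*(-47561) = 47561/5 ≈ 9512.2)
√(7316 + q) = √(7316 + 47561/5) = √(84141/5) = 3*√46745/5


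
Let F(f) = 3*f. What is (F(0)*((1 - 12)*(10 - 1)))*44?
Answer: 0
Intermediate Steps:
(F(0)*((1 - 12)*(10 - 1)))*44 = ((3*0)*((1 - 12)*(10 - 1)))*44 = (0*(-11*9))*44 = (0*(-99))*44 = 0*44 = 0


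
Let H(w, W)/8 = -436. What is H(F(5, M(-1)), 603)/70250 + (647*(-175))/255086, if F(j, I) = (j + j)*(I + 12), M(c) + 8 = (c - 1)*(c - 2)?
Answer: -4421898109/8959895750 ≈ -0.49352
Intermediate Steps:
M(c) = -8 + (-1 + c)*(-2 + c) (M(c) = -8 + (c - 1)*(c - 2) = -8 + (-1 + c)*(-2 + c))
F(j, I) = 2*j*(12 + I) (F(j, I) = (2*j)*(12 + I) = 2*j*(12 + I))
H(w, W) = -3488 (H(w, W) = 8*(-436) = -3488)
H(F(5, M(-1)), 603)/70250 + (647*(-175))/255086 = -3488/70250 + (647*(-175))/255086 = -3488*1/70250 - 113225*1/255086 = -1744/35125 - 113225/255086 = -4421898109/8959895750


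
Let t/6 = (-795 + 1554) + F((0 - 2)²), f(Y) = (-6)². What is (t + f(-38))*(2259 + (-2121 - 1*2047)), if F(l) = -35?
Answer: -8361420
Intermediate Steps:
f(Y) = 36
t = 4344 (t = 6*((-795 + 1554) - 35) = 6*(759 - 35) = 6*724 = 4344)
(t + f(-38))*(2259 + (-2121 - 1*2047)) = (4344 + 36)*(2259 + (-2121 - 1*2047)) = 4380*(2259 + (-2121 - 2047)) = 4380*(2259 - 4168) = 4380*(-1909) = -8361420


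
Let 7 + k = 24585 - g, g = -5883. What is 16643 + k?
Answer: 47104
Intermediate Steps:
k = 30461 (k = -7 + (24585 - 1*(-5883)) = -7 + (24585 + 5883) = -7 + 30468 = 30461)
16643 + k = 16643 + 30461 = 47104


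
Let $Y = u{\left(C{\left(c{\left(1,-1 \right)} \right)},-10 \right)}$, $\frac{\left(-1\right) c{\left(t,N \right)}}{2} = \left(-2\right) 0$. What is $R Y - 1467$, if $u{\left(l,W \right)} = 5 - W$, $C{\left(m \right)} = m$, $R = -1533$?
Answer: $-24462$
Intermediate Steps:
$c{\left(t,N \right)} = 0$ ($c{\left(t,N \right)} = - 2 \left(\left(-2\right) 0\right) = \left(-2\right) 0 = 0$)
$Y = 15$ ($Y = 5 - -10 = 5 + 10 = 15$)
$R Y - 1467 = \left(-1533\right) 15 - 1467 = -22995 - 1467 = -24462$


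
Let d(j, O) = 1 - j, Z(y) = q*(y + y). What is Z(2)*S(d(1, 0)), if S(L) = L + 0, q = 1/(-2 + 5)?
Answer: 0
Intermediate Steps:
q = ⅓ (q = 1/3 = ⅓ ≈ 0.33333)
Z(y) = 2*y/3 (Z(y) = (y + y)/3 = (2*y)/3 = 2*y/3)
S(L) = L
Z(2)*S(d(1, 0)) = ((⅔)*2)*(1 - 1*1) = 4*(1 - 1)/3 = (4/3)*0 = 0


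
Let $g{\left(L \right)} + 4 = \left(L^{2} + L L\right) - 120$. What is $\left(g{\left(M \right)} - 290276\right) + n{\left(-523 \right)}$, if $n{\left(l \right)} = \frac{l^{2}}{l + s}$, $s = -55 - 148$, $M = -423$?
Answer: $\frac{48700979}{726} \approx 67081.0$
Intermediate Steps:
$g{\left(L \right)} = -124 + 2 L^{2}$ ($g{\left(L \right)} = -4 - \left(120 - L^{2} - L L\right) = -4 + \left(\left(L^{2} + L^{2}\right) - 120\right) = -4 + \left(2 L^{2} - 120\right) = -4 + \left(-120 + 2 L^{2}\right) = -124 + 2 L^{2}$)
$s = -203$ ($s = -55 - 148 = -203$)
$n{\left(l \right)} = \frac{l^{2}}{-203 + l}$ ($n{\left(l \right)} = \frac{l^{2}}{l - 203} = \frac{l^{2}}{-203 + l}$)
$\left(g{\left(M \right)} - 290276\right) + n{\left(-523 \right)} = \left(\left(-124 + 2 \left(-423\right)^{2}\right) - 290276\right) + \frac{\left(-523\right)^{2}}{-203 - 523} = \left(\left(-124 + 2 \cdot 178929\right) - 290276\right) + \frac{273529}{-726} = \left(\left(-124 + 357858\right) - 290276\right) + 273529 \left(- \frac{1}{726}\right) = \left(357734 - 290276\right) - \frac{273529}{726} = 67458 - \frac{273529}{726} = \frac{48700979}{726}$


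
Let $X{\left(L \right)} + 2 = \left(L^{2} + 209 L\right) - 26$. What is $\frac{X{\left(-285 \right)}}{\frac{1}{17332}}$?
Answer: $374925824$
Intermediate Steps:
$X{\left(L \right)} = -28 + L^{2} + 209 L$ ($X{\left(L \right)} = -2 - \left(26 - L^{2} - 209 L\right) = -2 + \left(-26 + L^{2} + 209 L\right) = -28 + L^{2} + 209 L$)
$\frac{X{\left(-285 \right)}}{\frac{1}{17332}} = \frac{-28 + \left(-285\right)^{2} + 209 \left(-285\right)}{\frac{1}{17332}} = \left(-28 + 81225 - 59565\right) \frac{1}{\frac{1}{17332}} = 21632 \cdot 17332 = 374925824$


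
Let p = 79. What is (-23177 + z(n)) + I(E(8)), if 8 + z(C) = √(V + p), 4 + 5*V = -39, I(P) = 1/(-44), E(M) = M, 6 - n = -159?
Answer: -1020141/44 + 4*√110/5 ≈ -23177.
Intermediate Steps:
n = 165 (n = 6 - 1*(-159) = 6 + 159 = 165)
I(P) = -1/44
V = -43/5 (V = -⅘ + (⅕)*(-39) = -⅘ - 39/5 = -43/5 ≈ -8.6000)
z(C) = -8 + 4*√110/5 (z(C) = -8 + √(-43/5 + 79) = -8 + √(352/5) = -8 + 4*√110/5)
(-23177 + z(n)) + I(E(8)) = (-23177 + (-8 + 4*√110/5)) - 1/44 = (-23185 + 4*√110/5) - 1/44 = -1020141/44 + 4*√110/5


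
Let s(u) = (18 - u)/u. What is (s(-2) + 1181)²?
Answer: 1371241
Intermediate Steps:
s(u) = (18 - u)/u
(s(-2) + 1181)² = ((18 - 1*(-2))/(-2) + 1181)² = (-(18 + 2)/2 + 1181)² = (-½*20 + 1181)² = (-10 + 1181)² = 1171² = 1371241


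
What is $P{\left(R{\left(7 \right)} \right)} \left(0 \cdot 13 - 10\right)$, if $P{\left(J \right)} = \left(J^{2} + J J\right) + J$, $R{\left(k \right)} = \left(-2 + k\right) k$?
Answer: $-24850$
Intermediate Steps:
$R{\left(k \right)} = k \left(-2 + k\right)$
$P{\left(J \right)} = J + 2 J^{2}$ ($P{\left(J \right)} = \left(J^{2} + J^{2}\right) + J = 2 J^{2} + J = J + 2 J^{2}$)
$P{\left(R{\left(7 \right)} \right)} \left(0 \cdot 13 - 10\right) = 7 \left(-2 + 7\right) \left(1 + 2 \cdot 7 \left(-2 + 7\right)\right) \left(0 \cdot 13 - 10\right) = 7 \cdot 5 \left(1 + 2 \cdot 7 \cdot 5\right) \left(0 - 10\right) = 35 \left(1 + 2 \cdot 35\right) \left(-10\right) = 35 \left(1 + 70\right) \left(-10\right) = 35 \cdot 71 \left(-10\right) = 2485 \left(-10\right) = -24850$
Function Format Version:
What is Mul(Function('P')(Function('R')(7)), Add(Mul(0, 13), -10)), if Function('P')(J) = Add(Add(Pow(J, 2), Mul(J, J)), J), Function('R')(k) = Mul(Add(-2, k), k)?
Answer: -24850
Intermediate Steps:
Function('R')(k) = Mul(k, Add(-2, k))
Function('P')(J) = Add(J, Mul(2, Pow(J, 2))) (Function('P')(J) = Add(Add(Pow(J, 2), Pow(J, 2)), J) = Add(Mul(2, Pow(J, 2)), J) = Add(J, Mul(2, Pow(J, 2))))
Mul(Function('P')(Function('R')(7)), Add(Mul(0, 13), -10)) = Mul(Mul(Mul(7, Add(-2, 7)), Add(1, Mul(2, Mul(7, Add(-2, 7))))), Add(Mul(0, 13), -10)) = Mul(Mul(Mul(7, 5), Add(1, Mul(2, Mul(7, 5)))), Add(0, -10)) = Mul(Mul(35, Add(1, Mul(2, 35))), -10) = Mul(Mul(35, Add(1, 70)), -10) = Mul(Mul(35, 71), -10) = Mul(2485, -10) = -24850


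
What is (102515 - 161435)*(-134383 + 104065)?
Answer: 1786336560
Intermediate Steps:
(102515 - 161435)*(-134383 + 104065) = -58920*(-30318) = 1786336560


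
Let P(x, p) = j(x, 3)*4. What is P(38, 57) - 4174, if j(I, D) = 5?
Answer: -4154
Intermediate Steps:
P(x, p) = 20 (P(x, p) = 5*4 = 20)
P(38, 57) - 4174 = 20 - 4174 = -4154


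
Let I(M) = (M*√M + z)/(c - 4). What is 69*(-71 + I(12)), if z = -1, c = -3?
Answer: -34224/7 - 1656*√3/7 ≈ -5298.9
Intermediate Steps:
I(M) = ⅐ - M^(3/2)/7 (I(M) = (M*√M - 1)/(-3 - 4) = (M^(3/2) - 1)/(-7) = (-1 + M^(3/2))*(-⅐) = ⅐ - M^(3/2)/7)
69*(-71 + I(12)) = 69*(-71 + (⅐ - 24*√3/7)) = 69*(-496/7 - 24*√3/7) = -34224/7 - 1656*√3/7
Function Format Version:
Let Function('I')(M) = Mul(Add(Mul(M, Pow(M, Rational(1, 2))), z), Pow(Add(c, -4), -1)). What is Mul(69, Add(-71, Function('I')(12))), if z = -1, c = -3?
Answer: Add(Rational(-34224, 7), Mul(Rational(-1656, 7), Pow(3, Rational(1, 2)))) ≈ -5298.9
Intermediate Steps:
Function('I')(M) = Add(Rational(1, 7), Mul(Rational(-1, 7), Pow(M, Rational(3, 2)))) (Function('I')(M) = Mul(Add(Mul(M, Pow(M, Rational(1, 2))), -1), Pow(Add(-3, -4), -1)) = Mul(Add(Pow(M, Rational(3, 2)), -1), Pow(-7, -1)) = Mul(Add(-1, Pow(M, Rational(3, 2))), Rational(-1, 7)) = Add(Rational(1, 7), Mul(Rational(-1, 7), Pow(M, Rational(3, 2)))))
Mul(69, Add(-71, Function('I')(12))) = Mul(69, Add(-71, Add(Rational(1, 7), Mul(Rational(-1, 7), Pow(12, Rational(3, 2)))))) = Mul(69, Add(-71, Add(Rational(1, 7), Mul(Rational(-1, 7), Mul(24, Pow(3, Rational(1, 2))))))) = Mul(69, Add(-71, Add(Rational(1, 7), Mul(Rational(-24, 7), Pow(3, Rational(1, 2)))))) = Mul(69, Add(Rational(-496, 7), Mul(Rational(-24, 7), Pow(3, Rational(1, 2))))) = Add(Rational(-34224, 7), Mul(Rational(-1656, 7), Pow(3, Rational(1, 2))))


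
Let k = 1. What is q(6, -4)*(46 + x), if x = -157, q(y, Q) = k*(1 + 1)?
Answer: -222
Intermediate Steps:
q(y, Q) = 2 (q(y, Q) = 1*(1 + 1) = 1*2 = 2)
q(6, -4)*(46 + x) = 2*(46 - 157) = 2*(-111) = -222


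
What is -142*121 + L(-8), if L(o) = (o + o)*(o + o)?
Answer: -16926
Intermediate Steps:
L(o) = 4*o² (L(o) = (2*o)*(2*o) = 4*o²)
-142*121 + L(-8) = -142*121 + 4*(-8)² = -17182 + 4*64 = -17182 + 256 = -16926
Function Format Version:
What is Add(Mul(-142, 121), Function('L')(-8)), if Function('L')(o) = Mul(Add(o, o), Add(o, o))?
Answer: -16926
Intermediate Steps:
Function('L')(o) = Mul(4, Pow(o, 2)) (Function('L')(o) = Mul(Mul(2, o), Mul(2, o)) = Mul(4, Pow(o, 2)))
Add(Mul(-142, 121), Function('L')(-8)) = Add(Mul(-142, 121), Mul(4, Pow(-8, 2))) = Add(-17182, Mul(4, 64)) = Add(-17182, 256) = -16926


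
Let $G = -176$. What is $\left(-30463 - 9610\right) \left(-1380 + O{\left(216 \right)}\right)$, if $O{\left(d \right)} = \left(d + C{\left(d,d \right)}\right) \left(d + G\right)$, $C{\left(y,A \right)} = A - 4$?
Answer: $-630749020$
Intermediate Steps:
$C{\left(y,A \right)} = -4 + A$
$O{\left(d \right)} = \left(-176 + d\right) \left(-4 + 2 d\right)$ ($O{\left(d \right)} = \left(d + \left(-4 + d\right)\right) \left(d - 176\right) = \left(-4 + 2 d\right) \left(-176 + d\right) = \left(-176 + d\right) \left(-4 + 2 d\right)$)
$\left(-30463 - 9610\right) \left(-1380 + O{\left(216 \right)}\right) = \left(-30463 - 9610\right) \left(-1380 + \left(704 - 76896 + 2 \cdot 216^{2}\right)\right) = - 40073 \left(-1380 + \left(704 - 76896 + 2 \cdot 46656\right)\right) = - 40073 \left(-1380 + \left(704 - 76896 + 93312\right)\right) = - 40073 \left(-1380 + 17120\right) = \left(-40073\right) 15740 = -630749020$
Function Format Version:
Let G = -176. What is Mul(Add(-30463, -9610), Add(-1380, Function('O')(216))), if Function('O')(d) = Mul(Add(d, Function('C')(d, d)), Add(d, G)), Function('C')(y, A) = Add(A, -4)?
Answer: -630749020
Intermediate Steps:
Function('C')(y, A) = Add(-4, A)
Function('O')(d) = Mul(Add(-176, d), Add(-4, Mul(2, d))) (Function('O')(d) = Mul(Add(d, Add(-4, d)), Add(d, -176)) = Mul(Add(-4, Mul(2, d)), Add(-176, d)) = Mul(Add(-176, d), Add(-4, Mul(2, d))))
Mul(Add(-30463, -9610), Add(-1380, Function('O')(216))) = Mul(Add(-30463, -9610), Add(-1380, Add(704, Mul(-356, 216), Mul(2, Pow(216, 2))))) = Mul(-40073, Add(-1380, Add(704, -76896, Mul(2, 46656)))) = Mul(-40073, Add(-1380, Add(704, -76896, 93312))) = Mul(-40073, Add(-1380, 17120)) = Mul(-40073, 15740) = -630749020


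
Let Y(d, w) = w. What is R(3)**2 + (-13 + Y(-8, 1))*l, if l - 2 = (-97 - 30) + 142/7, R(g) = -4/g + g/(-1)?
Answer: 80347/63 ≈ 1275.3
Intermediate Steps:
R(g) = -g - 4/g (R(g) = -4/g + g*(-1) = -4/g - g = -g - 4/g)
l = -733/7 (l = 2 + ((-97 - 30) + 142/7) = 2 + (-127 + 142*(1/7)) = 2 + (-127 + 142/7) = 2 - 747/7 = -733/7 ≈ -104.71)
R(3)**2 + (-13 + Y(-8, 1))*l = (-1*3 - 4/3)**2 + (-13 + 1)*(-733/7) = (-3 - 4*1/3)**2 - 12*(-733/7) = (-3 - 4/3)**2 + 8796/7 = (-13/3)**2 + 8796/7 = 169/9 + 8796/7 = 80347/63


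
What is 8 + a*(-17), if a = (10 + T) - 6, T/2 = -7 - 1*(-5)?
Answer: 8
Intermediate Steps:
T = -4 (T = 2*(-7 - 1*(-5)) = 2*(-7 + 5) = 2*(-2) = -4)
a = 0 (a = (10 - 4) - 6 = 6 - 6 = 0)
8 + a*(-17) = 8 + 0*(-17) = 8 + 0 = 8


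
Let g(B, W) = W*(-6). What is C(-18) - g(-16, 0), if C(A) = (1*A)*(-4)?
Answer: 72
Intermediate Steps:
g(B, W) = -6*W
C(A) = -4*A (C(A) = A*(-4) = -4*A)
C(-18) - g(-16, 0) = -4*(-18) - (-6)*0 = 72 - 1*0 = 72 + 0 = 72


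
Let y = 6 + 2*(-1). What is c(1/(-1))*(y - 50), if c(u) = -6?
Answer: 276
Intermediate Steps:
y = 4 (y = 6 - 2 = 4)
c(1/(-1))*(y - 50) = -6*(4 - 50) = -6*(-46) = 276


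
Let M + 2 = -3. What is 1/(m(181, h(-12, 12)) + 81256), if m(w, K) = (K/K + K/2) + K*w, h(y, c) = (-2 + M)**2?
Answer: 2/180301 ≈ 1.1093e-5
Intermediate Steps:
M = -5 (M = -2 - 3 = -5)
h(y, c) = 49 (h(y, c) = (-2 - 5)**2 = (-7)**2 = 49)
m(w, K) = 1 + K/2 + K*w (m(w, K) = (1 + K*(1/2)) + K*w = (1 + K/2) + K*w = 1 + K/2 + K*w)
1/(m(181, h(-12, 12)) + 81256) = 1/((1 + (1/2)*49 + 49*181) + 81256) = 1/((1 + 49/2 + 8869) + 81256) = 1/(17789/2 + 81256) = 1/(180301/2) = 2/180301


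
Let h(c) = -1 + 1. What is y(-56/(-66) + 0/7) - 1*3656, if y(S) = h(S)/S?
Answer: -3656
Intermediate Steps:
h(c) = 0
y(S) = 0 (y(S) = 0/S = 0)
y(-56/(-66) + 0/7) - 1*3656 = 0 - 1*3656 = 0 - 3656 = -3656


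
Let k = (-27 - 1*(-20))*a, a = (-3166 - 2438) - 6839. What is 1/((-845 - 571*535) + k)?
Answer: -1/219229 ≈ -4.5614e-6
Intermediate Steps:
a = -12443 (a = -5604 - 6839 = -12443)
k = 87101 (k = (-27 - 1*(-20))*(-12443) = (-27 + 20)*(-12443) = -7*(-12443) = 87101)
1/((-845 - 571*535) + k) = 1/((-845 - 571*535) + 87101) = 1/((-845 - 305485) + 87101) = 1/(-306330 + 87101) = 1/(-219229) = -1/219229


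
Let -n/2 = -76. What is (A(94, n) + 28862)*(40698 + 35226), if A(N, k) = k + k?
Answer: 2214399384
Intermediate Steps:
n = 152 (n = -2*(-76) = 152)
A(N, k) = 2*k
(A(94, n) + 28862)*(40698 + 35226) = (2*152 + 28862)*(40698 + 35226) = (304 + 28862)*75924 = 29166*75924 = 2214399384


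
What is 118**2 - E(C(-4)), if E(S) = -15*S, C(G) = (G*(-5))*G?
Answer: 12724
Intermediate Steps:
C(G) = -5*G**2 (C(G) = (-5*G)*G = -5*G**2)
118**2 - E(C(-4)) = 118**2 - (-15)*(-5*(-4)**2) = 13924 - (-15)*(-5*16) = 13924 - (-15)*(-80) = 13924 - 1*1200 = 13924 - 1200 = 12724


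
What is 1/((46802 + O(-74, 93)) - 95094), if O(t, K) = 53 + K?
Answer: -1/48146 ≈ -2.0770e-5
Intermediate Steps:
1/((46802 + O(-74, 93)) - 95094) = 1/((46802 + (53 + 93)) - 95094) = 1/((46802 + 146) - 95094) = 1/(46948 - 95094) = 1/(-48146) = -1/48146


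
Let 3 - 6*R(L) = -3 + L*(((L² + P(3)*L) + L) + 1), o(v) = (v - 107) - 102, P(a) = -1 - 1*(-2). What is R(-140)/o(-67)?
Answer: -1352473/828 ≈ -1633.4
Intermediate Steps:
P(a) = 1 (P(a) = -1 + 2 = 1)
o(v) = -209 + v (o(v) = (-107 + v) - 102 = -209 + v)
R(L) = 1 - L*(1 + L² + 2*L)/6 (R(L) = ½ - (-3 + L*(((L² + 1*L) + L) + 1))/6 = ½ - (-3 + L*(((L² + L) + L) + 1))/6 = ½ - (-3 + L*(((L + L²) + L) + 1))/6 = ½ - (-3 + L*((L² + 2*L) + 1))/6 = ½ - (-3 + L*(1 + L² + 2*L))/6 = ½ + (½ - L*(1 + L² + 2*L)/6) = 1 - L*(1 + L² + 2*L)/6)
R(-140)/o(-67) = (1 - ⅓*(-140)² - ⅙*(-140) - ⅙*(-140)³)/(-209 - 67) = (1 - ⅓*19600 + 70/3 - ⅙*(-2744000))/(-276) = (1 - 19600/3 + 70/3 + 1372000/3)*(-1/276) = (1352473/3)*(-1/276) = -1352473/828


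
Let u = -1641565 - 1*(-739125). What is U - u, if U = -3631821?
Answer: -2729381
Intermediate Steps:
u = -902440 (u = -1641565 + 739125 = -902440)
U - u = -3631821 - 1*(-902440) = -3631821 + 902440 = -2729381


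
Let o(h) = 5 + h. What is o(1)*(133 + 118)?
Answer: 1506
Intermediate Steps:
o(1)*(133 + 118) = (5 + 1)*(133 + 118) = 6*251 = 1506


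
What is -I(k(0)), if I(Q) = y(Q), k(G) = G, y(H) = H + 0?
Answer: 0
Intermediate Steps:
y(H) = H
I(Q) = Q
-I(k(0)) = -1*0 = 0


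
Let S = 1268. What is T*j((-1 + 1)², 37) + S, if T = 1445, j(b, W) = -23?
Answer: -31967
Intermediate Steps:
T*j((-1 + 1)², 37) + S = 1445*(-23) + 1268 = -33235 + 1268 = -31967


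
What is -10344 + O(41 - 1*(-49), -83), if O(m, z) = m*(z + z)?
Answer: -25284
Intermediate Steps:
O(m, z) = 2*m*z (O(m, z) = m*(2*z) = 2*m*z)
-10344 + O(41 - 1*(-49), -83) = -10344 + 2*(41 - 1*(-49))*(-83) = -10344 + 2*(41 + 49)*(-83) = -10344 + 2*90*(-83) = -10344 - 14940 = -25284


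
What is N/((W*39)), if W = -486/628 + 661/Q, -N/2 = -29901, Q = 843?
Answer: 5276569668/35165 ≈ 1.5005e+5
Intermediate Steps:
N = 59802 (N = -2*(-29901) = 59802)
W = 2705/264702 (W = -486/628 + 661/843 = -486*1/628 + 661*(1/843) = -243/314 + 661/843 = 2705/264702 ≈ 0.010219)
N/((W*39)) = 59802/(((2705/264702)*39)) = 59802/(35165/88234) = 59802*(88234/35165) = 5276569668/35165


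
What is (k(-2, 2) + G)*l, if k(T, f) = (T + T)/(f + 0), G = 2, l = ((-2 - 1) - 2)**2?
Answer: 0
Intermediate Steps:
l = 25 (l = (-3 - 2)**2 = (-5)**2 = 25)
k(T, f) = 2*T/f (k(T, f) = (2*T)/f = 2*T/f)
(k(-2, 2) + G)*l = (2*(-2)/2 + 2)*25 = (2*(-2)*(1/2) + 2)*25 = (-2 + 2)*25 = 0*25 = 0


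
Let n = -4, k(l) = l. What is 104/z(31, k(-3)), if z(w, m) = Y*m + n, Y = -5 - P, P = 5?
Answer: 4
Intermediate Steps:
Y = -10 (Y = -5 - 1*5 = -5 - 5 = -10)
z(w, m) = -4 - 10*m (z(w, m) = -10*m - 4 = -4 - 10*m)
104/z(31, k(-3)) = 104/(-4 - 10*(-3)) = 104/(-4 + 30) = 104/26 = 104*(1/26) = 4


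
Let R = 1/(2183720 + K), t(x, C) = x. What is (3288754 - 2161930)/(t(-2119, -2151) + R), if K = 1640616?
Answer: -4309353588864/8103767983 ≈ -531.77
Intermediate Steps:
R = 1/3824336 (R = 1/(2183720 + 1640616) = 1/3824336 ≈ 2.6148e-7)
(3288754 - 2161930)/(t(-2119, -2151) + R) = (3288754 - 2161930)/(-2119 + 1/3824336) = 1126824/(-8103767983/3824336) = 1126824*(-3824336/8103767983) = -4309353588864/8103767983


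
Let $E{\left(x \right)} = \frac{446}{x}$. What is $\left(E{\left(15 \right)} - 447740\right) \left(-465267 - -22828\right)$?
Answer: $\frac{2971267240106}{15} \approx 1.9808 \cdot 10^{11}$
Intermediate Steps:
$\left(E{\left(15 \right)} - 447740\right) \left(-465267 - -22828\right) = \left(\frac{446}{15} - 447740\right) \left(-465267 - -22828\right) = \left(446 \cdot \frac{1}{15} - 447740\right) \left(-465267 + 22828\right) = \left(\frac{446}{15} - 447740\right) \left(-442439\right) = \left(- \frac{6715654}{15}\right) \left(-442439\right) = \frac{2971267240106}{15}$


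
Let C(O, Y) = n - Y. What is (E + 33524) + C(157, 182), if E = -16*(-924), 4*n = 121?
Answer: 192625/4 ≈ 48156.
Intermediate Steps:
n = 121/4 (n = (¼)*121 = 121/4 ≈ 30.250)
E = 14784
C(O, Y) = 121/4 - Y
(E + 33524) + C(157, 182) = (14784 + 33524) + (121/4 - 1*182) = 48308 + (121/4 - 182) = 48308 - 607/4 = 192625/4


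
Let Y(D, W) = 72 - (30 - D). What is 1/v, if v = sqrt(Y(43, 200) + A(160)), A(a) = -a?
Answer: -I*sqrt(3)/15 ≈ -0.11547*I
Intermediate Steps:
Y(D, W) = 42 + D (Y(D, W) = 72 + (-30 + D) = 42 + D)
v = 5*I*sqrt(3) (v = sqrt((42 + 43) - 1*160) = sqrt(85 - 160) = sqrt(-75) = 5*I*sqrt(3) ≈ 8.6602*I)
1/v = 1/(5*I*sqrt(3)) = -I*sqrt(3)/15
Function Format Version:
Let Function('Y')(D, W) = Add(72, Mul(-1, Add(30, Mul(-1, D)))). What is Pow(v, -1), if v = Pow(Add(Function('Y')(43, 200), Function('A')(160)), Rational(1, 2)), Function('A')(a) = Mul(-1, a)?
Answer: Mul(Rational(-1, 15), I, Pow(3, Rational(1, 2))) ≈ Mul(-0.11547, I)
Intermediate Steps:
Function('Y')(D, W) = Add(42, D) (Function('Y')(D, W) = Add(72, Add(-30, D)) = Add(42, D))
v = Mul(5, I, Pow(3, Rational(1, 2))) (v = Pow(Add(Add(42, 43), Mul(-1, 160)), Rational(1, 2)) = Pow(Add(85, -160), Rational(1, 2)) = Pow(-75, Rational(1, 2)) = Mul(5, I, Pow(3, Rational(1, 2))) ≈ Mul(8.6602, I))
Pow(v, -1) = Pow(Mul(5, I, Pow(3, Rational(1, 2))), -1) = Mul(Rational(-1, 15), I, Pow(3, Rational(1, 2)))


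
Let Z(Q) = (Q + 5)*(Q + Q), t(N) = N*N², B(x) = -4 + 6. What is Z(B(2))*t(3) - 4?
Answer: 752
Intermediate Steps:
B(x) = 2
t(N) = N³
Z(Q) = 2*Q*(5 + Q) (Z(Q) = (5 + Q)*(2*Q) = 2*Q*(5 + Q))
Z(B(2))*t(3) - 4 = (2*2*(5 + 2))*3³ - 4 = (2*2*7)*27 - 4 = 28*27 - 4 = 756 - 4 = 752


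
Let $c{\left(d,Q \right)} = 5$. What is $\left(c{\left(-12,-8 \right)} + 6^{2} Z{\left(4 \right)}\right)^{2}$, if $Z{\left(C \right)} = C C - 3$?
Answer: $223729$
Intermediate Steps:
$Z{\left(C \right)} = -3 + C^{2}$ ($Z{\left(C \right)} = C^{2} - 3 = -3 + C^{2}$)
$\left(c{\left(-12,-8 \right)} + 6^{2} Z{\left(4 \right)}\right)^{2} = \left(5 + 6^{2} \left(-3 + 4^{2}\right)\right)^{2} = \left(5 + 36 \left(-3 + 16\right)\right)^{2} = \left(5 + 36 \cdot 13\right)^{2} = \left(5 + 468\right)^{2} = 473^{2} = 223729$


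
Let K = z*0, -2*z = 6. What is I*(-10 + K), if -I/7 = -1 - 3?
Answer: -280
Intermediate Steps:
z = -3 (z = -½*6 = -3)
I = 28 (I = -7*(-1 - 3) = -7*(-4) = 28)
K = 0 (K = -3*0 = 0)
I*(-10 + K) = 28*(-10 + 0) = 28*(-10) = -280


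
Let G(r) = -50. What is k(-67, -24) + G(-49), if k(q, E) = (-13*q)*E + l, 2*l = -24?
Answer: -20966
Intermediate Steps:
l = -12 (l = (½)*(-24) = -12)
k(q, E) = -12 - 13*E*q (k(q, E) = (-13*q)*E - 12 = -13*E*q - 12 = -12 - 13*E*q)
k(-67, -24) + G(-49) = (-12 - 13*(-24)*(-67)) - 50 = (-12 - 20904) - 50 = -20916 - 50 = -20966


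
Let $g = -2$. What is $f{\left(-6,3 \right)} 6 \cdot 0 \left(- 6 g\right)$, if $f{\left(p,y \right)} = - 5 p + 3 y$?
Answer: $0$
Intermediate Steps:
$f{\left(-6,3 \right)} 6 \cdot 0 \left(- 6 g\right) = \left(\left(-5\right) \left(-6\right) + 3 \cdot 3\right) 6 \cdot 0 \left(\left(-6\right) \left(-2\right)\right) = \left(30 + 9\right) 0 \cdot 12 = 39 \cdot 0 \cdot 12 = 0 \cdot 12 = 0$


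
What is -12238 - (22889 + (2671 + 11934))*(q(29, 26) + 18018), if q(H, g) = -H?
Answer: -674491804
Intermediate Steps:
-12238 - (22889 + (2671 + 11934))*(q(29, 26) + 18018) = -12238 - (22889 + (2671 + 11934))*(-1*29 + 18018) = -12238 - (22889 + 14605)*(-29 + 18018) = -12238 - 37494*17989 = -12238 - 1*674479566 = -12238 - 674479566 = -674491804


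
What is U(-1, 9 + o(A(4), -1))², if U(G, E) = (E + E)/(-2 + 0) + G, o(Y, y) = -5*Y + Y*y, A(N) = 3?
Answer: 64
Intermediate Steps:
U(G, E) = G - E (U(G, E) = (2*E)/(-2) + G = (2*E)*(-½) + G = -E + G = G - E)
U(-1, 9 + o(A(4), -1))² = (-1 - (9 + 3*(-5 - 1)))² = (-1 - (9 + 3*(-6)))² = (-1 - (9 - 18))² = (-1 - 1*(-9))² = (-1 + 9)² = 8² = 64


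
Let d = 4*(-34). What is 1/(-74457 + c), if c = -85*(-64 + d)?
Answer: -1/57457 ≈ -1.7404e-5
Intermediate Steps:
d = -136
c = 17000 (c = -85*(-64 - 136) = -85*(-200) = 17000)
1/(-74457 + c) = 1/(-74457 + 17000) = 1/(-57457) = -1/57457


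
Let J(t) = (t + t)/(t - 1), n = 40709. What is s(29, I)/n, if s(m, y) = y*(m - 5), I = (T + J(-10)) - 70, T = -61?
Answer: -34104/447799 ≈ -0.076159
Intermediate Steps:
J(t) = 2*t/(-1 + t) (J(t) = (2*t)/(-1 + t) = 2*t/(-1 + t))
I = -1421/11 (I = (-61 + 2*(-10)/(-1 - 10)) - 70 = (-61 + 2*(-10)/(-11)) - 70 = (-61 + 2*(-10)*(-1/11)) - 70 = (-61 + 20/11) - 70 = -651/11 - 70 = -1421/11 ≈ -129.18)
s(m, y) = y*(-5 + m)
s(29, I)/n = -1421*(-5 + 29)/11/40709 = -1421/11*24*(1/40709) = -34104/11*1/40709 = -34104/447799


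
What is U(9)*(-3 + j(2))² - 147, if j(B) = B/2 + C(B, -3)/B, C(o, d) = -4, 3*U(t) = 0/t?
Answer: -147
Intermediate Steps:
U(t) = 0 (U(t) = (0/t)/3 = (⅓)*0 = 0)
j(B) = B/2 - 4/B
U(9)*(-3 + j(2))² - 147 = 0*(-3 + ((½)*2 - 4/2))² - 147 = 0*(-3 + (1 - 4*½))² - 147 = 0*(-3 + (1 - 2))² - 147 = 0*(-3 - 1)² - 147 = 0*(-4)² - 147 = 0*16 - 147 = 0 - 147 = -147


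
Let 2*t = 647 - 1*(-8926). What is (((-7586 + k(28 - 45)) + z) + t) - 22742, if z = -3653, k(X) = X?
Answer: -58423/2 ≈ -29212.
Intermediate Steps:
t = 9573/2 (t = (647 - 1*(-8926))/2 = (647 + 8926)/2 = (1/2)*9573 = 9573/2 ≈ 4786.5)
(((-7586 + k(28 - 45)) + z) + t) - 22742 = (((-7586 + (28 - 45)) - 3653) + 9573/2) - 22742 = (((-7586 - 17) - 3653) + 9573/2) - 22742 = ((-7603 - 3653) + 9573/2) - 22742 = (-11256 + 9573/2) - 22742 = -12939/2 - 22742 = -58423/2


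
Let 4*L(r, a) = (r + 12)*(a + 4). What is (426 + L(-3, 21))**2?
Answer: 3721041/16 ≈ 2.3257e+5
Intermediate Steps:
L(r, a) = (4 + a)*(12 + r)/4 (L(r, a) = ((r + 12)*(a + 4))/4 = ((12 + r)*(4 + a))/4 = ((4 + a)*(12 + r))/4 = (4 + a)*(12 + r)/4)
(426 + L(-3, 21))**2 = (426 + (12 - 3 + 3*21 + (1/4)*21*(-3)))**2 = (426 + (12 - 3 + 63 - 63/4))**2 = (426 + 225/4)**2 = (1929/4)**2 = 3721041/16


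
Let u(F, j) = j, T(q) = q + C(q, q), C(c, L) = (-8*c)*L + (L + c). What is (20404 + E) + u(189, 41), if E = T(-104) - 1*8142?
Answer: -74537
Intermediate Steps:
C(c, L) = L + c - 8*L*c (C(c, L) = -8*L*c + (L + c) = L + c - 8*L*c)
T(q) = -8*q² + 3*q (T(q) = q + (q + q - 8*q*q) = q + (q + q - 8*q²) = q + (-8*q² + 2*q) = -8*q² + 3*q)
E = -94982 (E = -104*(3 - 8*(-104)) - 1*8142 = -104*(3 + 832) - 8142 = -104*835 - 8142 = -86840 - 8142 = -94982)
(20404 + E) + u(189, 41) = (20404 - 94982) + 41 = -74578 + 41 = -74537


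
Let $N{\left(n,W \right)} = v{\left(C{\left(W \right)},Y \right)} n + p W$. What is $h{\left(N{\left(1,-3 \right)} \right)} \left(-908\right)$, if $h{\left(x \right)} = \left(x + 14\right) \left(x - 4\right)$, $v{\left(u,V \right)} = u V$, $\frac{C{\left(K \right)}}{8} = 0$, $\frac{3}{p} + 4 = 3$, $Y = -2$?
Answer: $-104420$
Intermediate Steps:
$p = -3$ ($p = \frac{3}{-4 + 3} = \frac{3}{-1} = 3 \left(-1\right) = -3$)
$C{\left(K \right)} = 0$ ($C{\left(K \right)} = 8 \cdot 0 = 0$)
$v{\left(u,V \right)} = V u$
$N{\left(n,W \right)} = - 3 W$ ($N{\left(n,W \right)} = \left(-2\right) 0 n - 3 W = 0 n - 3 W = 0 - 3 W = - 3 W$)
$h{\left(x \right)} = \left(-4 + x\right) \left(14 + x\right)$ ($h{\left(x \right)} = \left(14 + x\right) \left(-4 + x\right) = \left(-4 + x\right) \left(14 + x\right)$)
$h{\left(N{\left(1,-3 \right)} \right)} \left(-908\right) = \left(-56 + \left(\left(-3\right) \left(-3\right)\right)^{2} + 10 \left(\left(-3\right) \left(-3\right)\right)\right) \left(-908\right) = \left(-56 + 9^{2} + 10 \cdot 9\right) \left(-908\right) = \left(-56 + 81 + 90\right) \left(-908\right) = 115 \left(-908\right) = -104420$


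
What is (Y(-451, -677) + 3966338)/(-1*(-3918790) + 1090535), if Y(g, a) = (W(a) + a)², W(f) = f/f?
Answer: 1474438/1669775 ≈ 0.88302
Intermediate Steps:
W(f) = 1
Y(g, a) = (1 + a)²
(Y(-451, -677) + 3966338)/(-1*(-3918790) + 1090535) = ((1 - 677)² + 3966338)/(-1*(-3918790) + 1090535) = ((-676)² + 3966338)/(3918790 + 1090535) = (456976 + 3966338)/5009325 = 4423314*(1/5009325) = 1474438/1669775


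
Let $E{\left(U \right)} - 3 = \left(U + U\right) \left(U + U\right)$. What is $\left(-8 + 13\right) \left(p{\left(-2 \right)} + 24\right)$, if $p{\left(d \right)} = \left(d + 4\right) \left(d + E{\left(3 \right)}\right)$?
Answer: $490$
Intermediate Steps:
$E{\left(U \right)} = 3 + 4 U^{2}$ ($E{\left(U \right)} = 3 + \left(U + U\right) \left(U + U\right) = 3 + 2 U 2 U = 3 + 4 U^{2}$)
$p{\left(d \right)} = \left(4 + d\right) \left(39 + d\right)$ ($p{\left(d \right)} = \left(d + 4\right) \left(d + \left(3 + 4 \cdot 3^{2}\right)\right) = \left(4 + d\right) \left(d + \left(3 + 4 \cdot 9\right)\right) = \left(4 + d\right) \left(d + \left(3 + 36\right)\right) = \left(4 + d\right) \left(d + 39\right) = \left(4 + d\right) \left(39 + d\right)$)
$\left(-8 + 13\right) \left(p{\left(-2 \right)} + 24\right) = \left(-8 + 13\right) \left(\left(156 + \left(-2\right)^{2} + 43 \left(-2\right)\right) + 24\right) = 5 \left(\left(156 + 4 - 86\right) + 24\right) = 5 \left(74 + 24\right) = 5 \cdot 98 = 490$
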